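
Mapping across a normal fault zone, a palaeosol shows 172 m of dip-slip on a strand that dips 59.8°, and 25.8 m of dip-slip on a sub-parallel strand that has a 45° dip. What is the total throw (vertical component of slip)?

throw_A = 172 × sin(59.8°) = 148.7 m
throw_B = 25.8 × sin(45°) = 18.24 m
total = 148.7 + 18.24 = 167 m

167 m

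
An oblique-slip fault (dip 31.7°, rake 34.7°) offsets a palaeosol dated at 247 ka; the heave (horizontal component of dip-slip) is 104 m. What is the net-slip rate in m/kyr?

dip-slip = heave / cos(dip) = 104 / cos(31.7°) = 122.2 m
net slip = dip-slip / sin(rake) = 122.2 / sin(34.7°) = 214.7 m
rate = 214.7 m / 247 ka = 0.000869 m/yr = 0.869 m/kyr

0.869 m/kyr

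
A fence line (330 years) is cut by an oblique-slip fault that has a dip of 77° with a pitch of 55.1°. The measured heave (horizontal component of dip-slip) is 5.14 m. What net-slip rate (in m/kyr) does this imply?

dip-slip = heave / cos(dip) = 5.14 / cos(77°) = 22.85 m
net slip = dip-slip / sin(rake) = 22.85 / sin(55.1°) = 27.86 m
rate = 27.86 m / 330 years = 0.0844 m/yr = 84.4 m/kyr

84.4 m/kyr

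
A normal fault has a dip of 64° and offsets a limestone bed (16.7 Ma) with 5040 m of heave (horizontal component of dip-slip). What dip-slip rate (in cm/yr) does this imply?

dip-slip = heave / cos(dip) = 5040 m / cos(64°) = 11500 m
rate = 11500 m / 16.7 Ma = 0.000688 m/yr = 0.0688 cm/yr

0.0688 cm/yr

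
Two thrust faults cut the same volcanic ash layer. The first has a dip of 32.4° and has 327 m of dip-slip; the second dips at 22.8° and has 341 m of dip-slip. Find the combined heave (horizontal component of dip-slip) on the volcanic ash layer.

590 m

heave_A = 327 × cos(32.4°) = 276.1 m
heave_B = 341 × cos(22.8°) = 314.4 m
total = 276.1 + 314.4 = 590 m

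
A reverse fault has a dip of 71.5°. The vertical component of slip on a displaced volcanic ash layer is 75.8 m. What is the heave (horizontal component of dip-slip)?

25.4 m

heave = throw / tan(dip) = 75.8 / tan(71.5°) = 25.4 m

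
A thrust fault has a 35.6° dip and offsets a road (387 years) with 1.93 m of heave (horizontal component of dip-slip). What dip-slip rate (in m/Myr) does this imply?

dip-slip = heave / cos(dip) = 1.93 m / cos(35.6°) = 2.374 m
rate = 2.374 m / 387 years = 0.00613 m/yr = 6130 m/Myr

6130 m/Myr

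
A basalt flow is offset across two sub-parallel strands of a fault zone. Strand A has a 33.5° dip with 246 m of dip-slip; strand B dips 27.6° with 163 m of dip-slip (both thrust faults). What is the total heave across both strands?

350 m

heave_A = 246 × cos(33.5°) = 205.1 m
heave_B = 163 × cos(27.6°) = 144.5 m
total = 205.1 + 144.5 = 350 m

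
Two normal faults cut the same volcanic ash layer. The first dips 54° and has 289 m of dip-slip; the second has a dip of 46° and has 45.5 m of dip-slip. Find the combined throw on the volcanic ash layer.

267 m

throw_A = 289 × sin(54°) = 233.8 m
throw_B = 45.5 × sin(46°) = 32.73 m
total = 233.8 + 32.73 = 267 m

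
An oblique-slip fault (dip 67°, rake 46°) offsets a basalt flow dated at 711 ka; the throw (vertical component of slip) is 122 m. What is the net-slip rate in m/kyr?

0.259 m/kyr

dip-slip = throw / sin(dip) = 122 / sin(67°) = 132.5 m
net slip = dip-slip / sin(rake) = 132.5 / sin(46°) = 184.2 m
rate = 184.2 m / 711 ka = 0.000259 m/yr = 0.259 m/kyr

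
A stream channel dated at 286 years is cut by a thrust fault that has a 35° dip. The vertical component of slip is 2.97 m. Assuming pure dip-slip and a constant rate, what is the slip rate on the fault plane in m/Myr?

18100 m/Myr

dip-slip = throw / sin(dip) = 2.97 m / sin(35°) = 5.178 m
rate = 5.178 m / 286 years = 0.0181 m/yr = 18100 m/Myr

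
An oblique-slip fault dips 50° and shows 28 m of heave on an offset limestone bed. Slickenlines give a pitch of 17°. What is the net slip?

dip-slip = heave / cos(dip) = 28 / cos(50°) = 43.56 m
net slip = dip-slip / sin(rake) = 43.56 / sin(17°) = 149 m

149 m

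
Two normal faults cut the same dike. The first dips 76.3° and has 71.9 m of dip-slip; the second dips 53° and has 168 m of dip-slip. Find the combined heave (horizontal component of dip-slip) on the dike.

118 m

heave_A = 71.9 × cos(76.3°) = 17.03 m
heave_B = 168 × cos(53°) = 101.1 m
total = 17.03 + 101.1 = 118 m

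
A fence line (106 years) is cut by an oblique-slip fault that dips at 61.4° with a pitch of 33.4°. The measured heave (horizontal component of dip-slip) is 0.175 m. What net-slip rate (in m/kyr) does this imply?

dip-slip = heave / cos(dip) = 0.175 / cos(61.4°) = 0.3656 m
net slip = dip-slip / sin(rake) = 0.3656 / sin(33.4°) = 0.6641 m
rate = 0.6641 m / 106 years = 0.00627 m/yr = 6.27 m/kyr

6.27 m/kyr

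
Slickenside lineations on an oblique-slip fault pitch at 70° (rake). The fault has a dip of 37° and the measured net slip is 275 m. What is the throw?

dip-slip = net slip × sin(rake) = 275 m × sin(70°) = 258.4 m
throw = dip-slip × sin(dip) = 258.4 × sin(37°) = 156 m

156 m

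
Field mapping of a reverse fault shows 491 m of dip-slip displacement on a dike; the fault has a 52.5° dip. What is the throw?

390 m

throw = dip-slip × sin(dip) = 491 m × sin(52.5°) = 390 m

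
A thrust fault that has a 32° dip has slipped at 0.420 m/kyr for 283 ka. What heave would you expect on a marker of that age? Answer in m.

101 m

dip-slip = rate × time = 0.420 m/kyr × 283 ka = 118.9 m
heave = dip-slip × cos(dip) = 118.9 × cos(32°) = 101 m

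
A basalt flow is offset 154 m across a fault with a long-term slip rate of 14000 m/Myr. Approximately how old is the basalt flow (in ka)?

11 ka

age = offset / rate = 154 m / (14000 m/Myr) = 11000 yr = 11 ka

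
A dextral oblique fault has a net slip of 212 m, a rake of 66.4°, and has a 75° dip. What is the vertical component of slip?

188 m

dip-slip = net slip × sin(rake) = 212 m × sin(66.4°) = 194.3 m
throw = dip-slip × sin(dip) = 194.3 × sin(75°) = 188 m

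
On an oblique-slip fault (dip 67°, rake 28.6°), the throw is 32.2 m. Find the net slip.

73.1 m

dip-slip = throw / sin(dip) = 32.2 / sin(67°) = 34.98 m
net slip = dip-slip / sin(rake) = 34.98 / sin(28.6°) = 73.1 m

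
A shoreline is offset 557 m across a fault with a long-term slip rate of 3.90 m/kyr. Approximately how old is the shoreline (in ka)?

143 ka

age = offset / rate = 557 m / (3.90 m/kyr) = 143000 yr = 143 ka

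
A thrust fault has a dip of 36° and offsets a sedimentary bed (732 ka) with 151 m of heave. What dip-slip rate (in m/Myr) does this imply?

255 m/Myr

dip-slip = heave / cos(dip) = 151 m / cos(36°) = 186.6 m
rate = 186.6 m / 732 ka = 0.000255 m/yr = 255 m/Myr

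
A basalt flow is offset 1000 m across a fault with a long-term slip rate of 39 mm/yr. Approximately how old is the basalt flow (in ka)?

25.6 ka

age = offset / rate = 1000 m / (39 mm/yr) = 25600 yr = 25.6 ka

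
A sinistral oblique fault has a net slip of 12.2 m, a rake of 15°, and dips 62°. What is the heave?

1.48 m

dip-slip = net slip × sin(rake) = 12.2 m × sin(15°) = 3.158 m
heave = dip-slip × cos(dip) = 3.158 × cos(62°) = 1.48 m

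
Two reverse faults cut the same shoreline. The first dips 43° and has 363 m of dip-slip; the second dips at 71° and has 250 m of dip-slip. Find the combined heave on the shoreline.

heave_A = 363 × cos(43°) = 265.5 m
heave_B = 250 × cos(71°) = 81.39 m
total = 265.5 + 81.39 = 347 m

347 m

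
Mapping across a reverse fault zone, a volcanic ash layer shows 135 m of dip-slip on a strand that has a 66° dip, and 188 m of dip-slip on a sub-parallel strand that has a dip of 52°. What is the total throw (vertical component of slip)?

throw_A = 135 × sin(66°) = 123.3 m
throw_B = 188 × sin(52°) = 148.1 m
total = 123.3 + 148.1 = 271 m

271 m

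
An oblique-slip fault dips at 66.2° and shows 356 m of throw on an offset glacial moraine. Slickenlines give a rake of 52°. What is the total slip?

dip-slip = throw / sin(dip) = 356 / sin(66.2°) = 389.1 m
net slip = dip-slip / sin(rake) = 389.1 / sin(52°) = 494 m

494 m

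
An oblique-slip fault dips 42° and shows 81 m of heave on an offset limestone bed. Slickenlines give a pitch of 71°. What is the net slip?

dip-slip = heave / cos(dip) = 81 / cos(42°) = 109 m
net slip = dip-slip / sin(rake) = 109 / sin(71°) = 115 m

115 m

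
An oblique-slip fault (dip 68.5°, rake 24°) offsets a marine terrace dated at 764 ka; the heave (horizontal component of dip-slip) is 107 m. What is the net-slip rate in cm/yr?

0.0940 cm/yr

dip-slip = heave / cos(dip) = 107 / cos(68.5°) = 291.9 m
net slip = dip-slip / sin(rake) = 291.9 / sin(24°) = 717.8 m
rate = 717.8 m / 764 ka = 0.000940 m/yr = 0.0940 cm/yr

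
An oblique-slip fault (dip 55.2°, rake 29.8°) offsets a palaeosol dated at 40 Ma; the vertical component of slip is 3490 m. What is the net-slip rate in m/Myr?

dip-slip = throw / sin(dip) = 3490 / sin(55.2°) = 4250 m
net slip = dip-slip / sin(rake) = 4250 / sin(29.8°) = 8552 m
rate = 8552 m / 40 Ma = 0.000214 m/yr = 214 m/Myr

214 m/Myr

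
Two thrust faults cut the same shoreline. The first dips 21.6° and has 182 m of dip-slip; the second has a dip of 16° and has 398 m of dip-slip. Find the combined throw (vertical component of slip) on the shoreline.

throw_A = 182 × sin(21.6°) = 67 m
throw_B = 398 × sin(16°) = 109.7 m
total = 67 + 109.7 = 177 m

177 m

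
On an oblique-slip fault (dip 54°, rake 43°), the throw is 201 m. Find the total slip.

dip-slip = throw / sin(dip) = 201 / sin(54°) = 248.4 m
net slip = dip-slip / sin(rake) = 248.4 / sin(43°) = 364 m

364 m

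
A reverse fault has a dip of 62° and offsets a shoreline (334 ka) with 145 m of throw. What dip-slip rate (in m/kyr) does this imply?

dip-slip = throw / sin(dip) = 145 m / sin(62°) = 164.2 m
rate = 164.2 m / 334 ka = 0.000492 m/yr = 0.492 m/kyr

0.492 m/kyr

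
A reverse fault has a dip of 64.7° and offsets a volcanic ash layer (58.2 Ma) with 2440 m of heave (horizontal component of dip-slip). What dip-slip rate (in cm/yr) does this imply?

dip-slip = heave / cos(dip) = 2440 m / cos(64.7°) = 5710 m
rate = 5710 m / 58.2 Ma = 0.0000981 m/yr = 0.00981 cm/yr

0.00981 cm/yr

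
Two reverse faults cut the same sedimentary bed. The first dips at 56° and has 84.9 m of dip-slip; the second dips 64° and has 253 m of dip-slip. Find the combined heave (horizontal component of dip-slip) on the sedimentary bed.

heave_A = 84.9 × cos(56°) = 47.48 m
heave_B = 253 × cos(64°) = 110.9 m
total = 47.48 + 110.9 = 158 m

158 m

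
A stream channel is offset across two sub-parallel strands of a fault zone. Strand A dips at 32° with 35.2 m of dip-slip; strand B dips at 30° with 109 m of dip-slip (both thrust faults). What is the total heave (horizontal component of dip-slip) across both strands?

heave_A = 35.2 × cos(32°) = 29.85 m
heave_B = 109 × cos(30°) = 94.40 m
total = 29.85 + 94.40 = 124 m

124 m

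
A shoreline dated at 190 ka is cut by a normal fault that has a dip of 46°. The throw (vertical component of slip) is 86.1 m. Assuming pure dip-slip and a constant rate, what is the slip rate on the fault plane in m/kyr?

dip-slip = throw / sin(dip) = 86.1 m / sin(46°) = 119.7 m
rate = 119.7 m / 190 ka = 0.000630 m/yr = 0.630 m/kyr

0.630 m/kyr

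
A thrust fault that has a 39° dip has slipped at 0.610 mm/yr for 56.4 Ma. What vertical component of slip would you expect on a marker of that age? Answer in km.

21.7 km

dip-slip = rate × time = 0.610 mm/yr × 56.4 Ma = 34400 m
throw = dip-slip × sin(dip) = 34400 × sin(39°) = 21700 m = 21.7 km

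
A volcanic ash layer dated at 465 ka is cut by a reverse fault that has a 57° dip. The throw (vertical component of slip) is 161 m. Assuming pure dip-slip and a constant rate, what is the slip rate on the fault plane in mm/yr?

0.413 mm/yr

dip-slip = throw / sin(dip) = 161 m / sin(57°) = 192 m
rate = 192 m / 465 ka = 0.000413 m/yr = 0.413 mm/yr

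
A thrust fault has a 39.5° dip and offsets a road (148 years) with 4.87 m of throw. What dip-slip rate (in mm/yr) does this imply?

dip-slip = throw / sin(dip) = 4.87 m / sin(39.5°) = 7.656 m
rate = 7.656 m / 148 years = 0.0517 m/yr = 51.7 mm/yr

51.7 mm/yr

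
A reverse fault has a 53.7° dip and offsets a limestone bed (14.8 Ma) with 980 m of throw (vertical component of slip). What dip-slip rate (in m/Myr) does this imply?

dip-slip = throw / sin(dip) = 980 m / sin(53.7°) = 1216 m
rate = 1216 m / 14.8 Ma = 0.0000822 m/yr = 82.2 m/Myr

82.2 m/Myr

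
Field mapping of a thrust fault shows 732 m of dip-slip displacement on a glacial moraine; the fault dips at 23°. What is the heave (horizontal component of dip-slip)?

heave = dip-slip × cos(dip) = 732 m × cos(23°) = 674 m

674 m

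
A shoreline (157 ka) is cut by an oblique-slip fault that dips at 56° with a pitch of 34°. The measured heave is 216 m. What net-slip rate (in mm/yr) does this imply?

dip-slip = heave / cos(dip) = 216 / cos(56°) = 386.3 m
net slip = dip-slip / sin(rake) = 386.3 / sin(34°) = 690.8 m
rate = 690.8 m / 157 ka = 0.00440 m/yr = 4.40 mm/yr

4.40 mm/yr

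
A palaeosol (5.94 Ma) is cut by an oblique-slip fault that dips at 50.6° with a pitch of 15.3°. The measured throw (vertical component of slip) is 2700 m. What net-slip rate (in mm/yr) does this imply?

2.23 mm/yr

dip-slip = throw / sin(dip) = 2700 / sin(50.6°) = 3494 m
net slip = dip-slip / sin(rake) = 3494 / sin(15.3°) = 13240 m
rate = 13240 m / 5.94 Ma = 0.00223 m/yr = 2.23 mm/yr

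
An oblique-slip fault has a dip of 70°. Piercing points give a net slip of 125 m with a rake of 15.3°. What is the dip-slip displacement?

33 m

dip-slip = net slip × sin(rake) = 125 m × sin(15.3°) = 33 m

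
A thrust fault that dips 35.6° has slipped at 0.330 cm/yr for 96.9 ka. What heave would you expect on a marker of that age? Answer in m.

260 m

dip-slip = rate × time = 0.330 cm/yr × 96.9 ka = 319.8 m
heave = dip-slip × cos(dip) = 319.8 × cos(35.6°) = 260 m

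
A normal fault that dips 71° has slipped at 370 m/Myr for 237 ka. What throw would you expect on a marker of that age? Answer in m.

dip-slip = rate × time = 370 m/Myr × 237 ka = 87.69 m
throw = dip-slip × sin(dip) = 87.69 × sin(71°) = 82.9 m

82.9 m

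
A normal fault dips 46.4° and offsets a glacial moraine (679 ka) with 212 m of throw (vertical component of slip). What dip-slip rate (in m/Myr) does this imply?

431 m/Myr

dip-slip = throw / sin(dip) = 212 m / sin(46.4°) = 292.7 m
rate = 292.7 m / 679 ka = 0.000431 m/yr = 431 m/Myr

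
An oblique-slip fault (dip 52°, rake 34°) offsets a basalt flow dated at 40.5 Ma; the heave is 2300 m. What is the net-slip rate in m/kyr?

dip-slip = heave / cos(dip) = 2300 / cos(52°) = 3736 m
net slip = dip-slip / sin(rake) = 3736 / sin(34°) = 6681 m
rate = 6681 m / 40.5 Ma = 0.000165 m/yr = 0.165 m/kyr

0.165 m/kyr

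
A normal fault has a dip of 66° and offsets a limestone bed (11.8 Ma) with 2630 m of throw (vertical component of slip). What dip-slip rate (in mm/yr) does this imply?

dip-slip = throw / sin(dip) = 2630 m / sin(66°) = 2879 m
rate = 2879 m / 11.8 Ma = 0.000244 m/yr = 0.244 mm/yr

0.244 mm/yr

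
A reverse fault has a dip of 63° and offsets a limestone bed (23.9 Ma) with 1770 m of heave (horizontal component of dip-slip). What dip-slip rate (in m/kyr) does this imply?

0.163 m/kyr

dip-slip = heave / cos(dip) = 1770 m / cos(63°) = 3899 m
rate = 3899 m / 23.9 Ma = 0.000163 m/yr = 0.163 m/kyr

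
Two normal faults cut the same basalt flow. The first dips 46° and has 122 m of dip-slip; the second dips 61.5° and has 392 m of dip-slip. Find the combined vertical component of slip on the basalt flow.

432 m

throw_A = 122 × sin(46°) = 87.76 m
throw_B = 392 × sin(61.5°) = 344.5 m
total = 87.76 + 344.5 = 432 m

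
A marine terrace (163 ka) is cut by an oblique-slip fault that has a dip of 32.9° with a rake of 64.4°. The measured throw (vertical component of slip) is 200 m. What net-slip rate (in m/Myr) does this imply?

2500 m/Myr

dip-slip = throw / sin(dip) = 200 / sin(32.9°) = 368.2 m
net slip = dip-slip / sin(rake) = 368.2 / sin(64.4°) = 408.3 m
rate = 408.3 m / 163 ka = 0.00250 m/yr = 2500 m/Myr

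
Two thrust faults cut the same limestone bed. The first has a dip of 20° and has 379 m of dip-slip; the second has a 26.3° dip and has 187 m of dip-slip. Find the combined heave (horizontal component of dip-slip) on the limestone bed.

524 m

heave_A = 379 × cos(20°) = 356.1 m
heave_B = 187 × cos(26.3°) = 167.6 m
total = 356.1 + 167.6 = 524 m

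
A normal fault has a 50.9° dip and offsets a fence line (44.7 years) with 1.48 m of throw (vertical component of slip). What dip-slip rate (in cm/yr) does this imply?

dip-slip = throw / sin(dip) = 1.48 m / sin(50.9°) = 1.907 m
rate = 1.907 m / 44.7 years = 0.0427 m/yr = 4.27 cm/yr

4.27 cm/yr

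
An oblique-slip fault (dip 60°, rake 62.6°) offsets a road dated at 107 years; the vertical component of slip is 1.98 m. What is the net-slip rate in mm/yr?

dip-slip = throw / sin(dip) = 1.98 / sin(60°) = 2.286 m
net slip = dip-slip / sin(rake) = 2.286 / sin(62.6°) = 2.575 m
rate = 2.575 m / 107 years = 0.0241 m/yr = 24.1 mm/yr

24.1 mm/yr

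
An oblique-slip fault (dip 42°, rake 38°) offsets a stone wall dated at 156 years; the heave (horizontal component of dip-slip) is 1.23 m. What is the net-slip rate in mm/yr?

17.2 mm/yr

dip-slip = heave / cos(dip) = 1.23 / cos(42°) = 1.655 m
net slip = dip-slip / sin(rake) = 1.655 / sin(38°) = 2.688 m
rate = 2.688 m / 156 years = 0.0172 m/yr = 17.2 mm/yr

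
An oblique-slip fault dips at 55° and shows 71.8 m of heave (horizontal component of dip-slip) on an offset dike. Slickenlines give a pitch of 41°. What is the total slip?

191 m

dip-slip = heave / cos(dip) = 71.8 / cos(55°) = 125.2 m
net slip = dip-slip / sin(rake) = 125.2 / sin(41°) = 191 m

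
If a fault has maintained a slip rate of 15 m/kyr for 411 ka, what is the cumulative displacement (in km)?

slip = rate × time = 15 m/kyr × 411 ka = 6160 m = 6.17 km

6.17 km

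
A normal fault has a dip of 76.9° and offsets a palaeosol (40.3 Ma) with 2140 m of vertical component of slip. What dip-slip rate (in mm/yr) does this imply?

0.0545 mm/yr

dip-slip = throw / sin(dip) = 2140 m / sin(76.9°) = 2197 m
rate = 2197 m / 40.3 Ma = 0.0000545 m/yr = 0.0545 mm/yr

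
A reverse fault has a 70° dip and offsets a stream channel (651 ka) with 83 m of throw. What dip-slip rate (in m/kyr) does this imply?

dip-slip = throw / sin(dip) = 83 m / sin(70°) = 88.33 m
rate = 88.33 m / 651 ka = 0.000136 m/yr = 0.136 m/kyr

0.136 m/kyr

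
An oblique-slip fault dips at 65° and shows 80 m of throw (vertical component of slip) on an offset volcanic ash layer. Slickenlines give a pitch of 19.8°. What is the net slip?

261 m

dip-slip = throw / sin(dip) = 80 / sin(65°) = 88.27 m
net slip = dip-slip / sin(rake) = 88.27 / sin(19.8°) = 261 m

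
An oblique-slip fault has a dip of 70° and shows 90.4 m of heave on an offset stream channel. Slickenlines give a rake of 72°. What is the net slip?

dip-slip = heave / cos(dip) = 90.4 / cos(70°) = 264.3 m
net slip = dip-slip / sin(rake) = 264.3 / sin(72°) = 278 m

278 m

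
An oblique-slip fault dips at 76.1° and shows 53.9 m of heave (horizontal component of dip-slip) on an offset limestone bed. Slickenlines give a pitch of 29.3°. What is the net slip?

458 m

dip-slip = heave / cos(dip) = 53.9 / cos(76.1°) = 224.4 m
net slip = dip-slip / sin(rake) = 224.4 / sin(29.3°) = 458 m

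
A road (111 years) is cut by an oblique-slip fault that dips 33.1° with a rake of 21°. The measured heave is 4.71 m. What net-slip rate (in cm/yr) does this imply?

dip-slip = heave / cos(dip) = 4.71 / cos(33.1°) = 5.622 m
net slip = dip-slip / sin(rake) = 5.622 / sin(21°) = 15.69 m
rate = 15.69 m / 111 years = 0.141 m/yr = 14.1 cm/yr

14.1 cm/yr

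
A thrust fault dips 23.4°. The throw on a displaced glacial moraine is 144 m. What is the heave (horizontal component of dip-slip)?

333 m

heave = throw / tan(dip) = 144 / tan(23.4°) = 333 m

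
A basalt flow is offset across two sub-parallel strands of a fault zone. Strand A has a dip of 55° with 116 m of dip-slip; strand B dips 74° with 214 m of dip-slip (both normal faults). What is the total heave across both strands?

heave_A = 116 × cos(55°) = 66.53 m
heave_B = 214 × cos(74°) = 58.99 m
total = 66.53 + 58.99 = 126 m

126 m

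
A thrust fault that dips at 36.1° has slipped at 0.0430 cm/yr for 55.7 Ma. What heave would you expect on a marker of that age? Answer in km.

dip-slip = rate × time = 0.0430 cm/yr × 55.7 Ma = 23950 m
heave = dip-slip × cos(dip) = 23950 × cos(36.1°) = 19400 m = 19.4 km

19.4 km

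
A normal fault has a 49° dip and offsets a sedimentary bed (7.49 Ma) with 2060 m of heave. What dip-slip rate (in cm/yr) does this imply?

0.0419 cm/yr

dip-slip = heave / cos(dip) = 2060 m / cos(49°) = 3140 m
rate = 3140 m / 7.49 Ma = 0.000419 m/yr = 0.0419 cm/yr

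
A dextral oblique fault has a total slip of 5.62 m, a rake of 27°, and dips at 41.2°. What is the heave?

1.92 m

dip-slip = net slip × sin(rake) = 5.62 m × sin(27°) = 2.551 m
heave = dip-slip × cos(dip) = 2.551 × cos(41.2°) = 1.92 m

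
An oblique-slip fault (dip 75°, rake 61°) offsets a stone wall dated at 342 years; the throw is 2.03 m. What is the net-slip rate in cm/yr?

0.703 cm/yr

dip-slip = throw / sin(dip) = 2.03 / sin(75°) = 2.102 m
net slip = dip-slip / sin(rake) = 2.102 / sin(61°) = 2.403 m
rate = 2.403 m / 342 years = 0.00703 m/yr = 0.703 cm/yr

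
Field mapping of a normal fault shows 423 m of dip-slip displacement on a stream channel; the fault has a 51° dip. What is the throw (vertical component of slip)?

throw = dip-slip × sin(dip) = 423 m × sin(51°) = 329 m

329 m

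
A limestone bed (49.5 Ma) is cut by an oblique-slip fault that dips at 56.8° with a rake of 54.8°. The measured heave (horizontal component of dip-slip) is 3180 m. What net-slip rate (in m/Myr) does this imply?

dip-slip = heave / cos(dip) = 3180 / cos(56.8°) = 5808 m
net slip = dip-slip / sin(rake) = 5808 / sin(54.8°) = 7107 m
rate = 7107 m / 49.5 Ma = 0.000144 m/yr = 144 m/Myr

144 m/Myr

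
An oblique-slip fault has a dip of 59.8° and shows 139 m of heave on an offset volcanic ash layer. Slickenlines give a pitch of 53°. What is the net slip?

346 m

dip-slip = heave / cos(dip) = 139 / cos(59.8°) = 276.3 m
net slip = dip-slip / sin(rake) = 276.3 / sin(53°) = 346 m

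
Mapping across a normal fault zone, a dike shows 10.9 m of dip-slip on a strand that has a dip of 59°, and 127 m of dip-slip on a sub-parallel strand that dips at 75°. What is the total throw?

132 m

throw_A = 10.9 × sin(59°) = 9.343 m
throw_B = 127 × sin(75°) = 122.7 m
total = 9.343 + 122.7 = 132 m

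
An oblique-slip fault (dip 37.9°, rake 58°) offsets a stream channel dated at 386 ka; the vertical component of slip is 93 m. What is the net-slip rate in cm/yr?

dip-slip = throw / sin(dip) = 93 / sin(37.9°) = 151.4 m
net slip = dip-slip / sin(rake) = 151.4 / sin(58°) = 178.5 m
rate = 178.5 m / 386 ka = 0.000462 m/yr = 0.0462 cm/yr

0.0462 cm/yr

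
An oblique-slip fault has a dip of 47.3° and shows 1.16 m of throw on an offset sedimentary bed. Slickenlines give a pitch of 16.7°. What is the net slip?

5.49 m

dip-slip = throw / sin(dip) = 1.16 / sin(47.3°) = 1.578 m
net slip = dip-slip / sin(rake) = 1.578 / sin(16.7°) = 5.49 m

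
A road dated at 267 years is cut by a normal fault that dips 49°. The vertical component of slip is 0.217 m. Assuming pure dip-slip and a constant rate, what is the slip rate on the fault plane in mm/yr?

1.08 mm/yr

dip-slip = throw / sin(dip) = 0.217 m / sin(49°) = 0.2875 m
rate = 0.2875 m / 267 years = 0.00108 m/yr = 1.08 mm/yr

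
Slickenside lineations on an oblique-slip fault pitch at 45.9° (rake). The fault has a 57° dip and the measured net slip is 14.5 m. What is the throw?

8.73 m

dip-slip = net slip × sin(rake) = 14.5 m × sin(45.9°) = 10.41 m
throw = dip-slip × sin(dip) = 10.41 × sin(57°) = 8.73 m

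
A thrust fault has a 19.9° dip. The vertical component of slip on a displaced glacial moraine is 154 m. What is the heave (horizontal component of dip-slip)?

425 m

heave = throw / tan(dip) = 154 / tan(19.9°) = 425 m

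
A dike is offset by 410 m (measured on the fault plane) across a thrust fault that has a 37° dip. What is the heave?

327 m

heave = dip-slip × cos(dip) = 410 m × cos(37°) = 327 m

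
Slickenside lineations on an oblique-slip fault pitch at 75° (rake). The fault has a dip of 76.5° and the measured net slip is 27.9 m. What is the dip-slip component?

dip-slip = net slip × sin(rake) = 27.9 m × sin(75°) = 26.9 m

26.9 m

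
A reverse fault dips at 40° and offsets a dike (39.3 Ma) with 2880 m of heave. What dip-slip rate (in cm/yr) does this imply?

dip-slip = heave / cos(dip) = 2880 m / cos(40°) = 3760 m
rate = 3760 m / 39.3 Ma = 0.0000957 m/yr = 0.00957 cm/yr

0.00957 cm/yr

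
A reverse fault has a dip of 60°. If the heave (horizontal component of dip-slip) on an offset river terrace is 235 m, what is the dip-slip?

dip-slip = heave / cos(dip) = 235 / cos(60°) = 470 m

470 m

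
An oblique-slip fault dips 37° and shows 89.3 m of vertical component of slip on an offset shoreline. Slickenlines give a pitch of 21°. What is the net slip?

dip-slip = throw / sin(dip) = 89.3 / sin(37°) = 148.4 m
net slip = dip-slip / sin(rake) = 148.4 / sin(21°) = 414 m

414 m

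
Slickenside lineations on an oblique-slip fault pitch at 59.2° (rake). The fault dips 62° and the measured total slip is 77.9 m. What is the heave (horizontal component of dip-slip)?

dip-slip = net slip × sin(rake) = 77.9 m × sin(59.2°) = 66.91 m
heave = dip-slip × cos(dip) = 66.91 × cos(62°) = 31.4 m

31.4 m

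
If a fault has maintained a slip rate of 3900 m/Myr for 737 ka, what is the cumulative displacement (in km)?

2.87 km

slip = rate × time = 3900 m/Myr × 737 ka = 2870 m = 2.87 km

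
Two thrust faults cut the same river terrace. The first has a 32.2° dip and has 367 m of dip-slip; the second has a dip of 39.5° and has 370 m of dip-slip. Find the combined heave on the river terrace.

596 m

heave_A = 367 × cos(32.2°) = 310.6 m
heave_B = 370 × cos(39.5°) = 285.5 m
total = 310.6 + 285.5 = 596 m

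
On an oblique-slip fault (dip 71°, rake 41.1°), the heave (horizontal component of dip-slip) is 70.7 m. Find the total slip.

330 m

dip-slip = heave / cos(dip) = 70.7 / cos(71°) = 217.2 m
net slip = dip-slip / sin(rake) = 217.2 / sin(41.1°) = 330 m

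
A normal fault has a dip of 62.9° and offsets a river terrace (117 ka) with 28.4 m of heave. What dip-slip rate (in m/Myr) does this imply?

dip-slip = heave / cos(dip) = 28.4 m / cos(62.9°) = 62.34 m
rate = 62.34 m / 117 ka = 0.000533 m/yr = 533 m/Myr

533 m/Myr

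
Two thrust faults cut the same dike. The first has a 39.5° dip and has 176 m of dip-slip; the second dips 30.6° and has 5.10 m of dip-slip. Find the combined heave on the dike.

heave_A = 176 × cos(39.5°) = 135.8 m
heave_B = 5.10 × cos(30.6°) = 4.390 m
total = 135.8 + 4.390 = 140 m

140 m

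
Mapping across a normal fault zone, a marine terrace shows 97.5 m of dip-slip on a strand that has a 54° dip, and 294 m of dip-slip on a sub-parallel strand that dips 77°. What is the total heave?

123 m

heave_A = 97.5 × cos(54°) = 57.31 m
heave_B = 294 × cos(77°) = 66.14 m
total = 57.31 + 66.14 = 123 m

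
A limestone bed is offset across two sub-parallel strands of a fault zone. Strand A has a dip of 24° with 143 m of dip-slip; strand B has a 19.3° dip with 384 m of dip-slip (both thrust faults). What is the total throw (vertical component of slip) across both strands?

throw_A = 143 × sin(24°) = 58.16 m
throw_B = 384 × sin(19.3°) = 126.9 m
total = 58.16 + 126.9 = 185 m

185 m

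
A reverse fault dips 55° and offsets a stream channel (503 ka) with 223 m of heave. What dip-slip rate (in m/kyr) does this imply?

dip-slip = heave / cos(dip) = 223 m / cos(55°) = 388.8 m
rate = 388.8 m / 503 ka = 0.000773 m/yr = 0.773 m/kyr

0.773 m/kyr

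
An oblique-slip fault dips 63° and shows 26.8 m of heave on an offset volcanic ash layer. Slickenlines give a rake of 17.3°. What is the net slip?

dip-slip = heave / cos(dip) = 26.8 / cos(63°) = 59.03 m
net slip = dip-slip / sin(rake) = 59.03 / sin(17.3°) = 199 m

199 m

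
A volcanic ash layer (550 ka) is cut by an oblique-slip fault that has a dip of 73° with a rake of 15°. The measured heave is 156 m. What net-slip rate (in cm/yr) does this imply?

0.375 cm/yr

dip-slip = heave / cos(dip) = 156 / cos(73°) = 533.6 m
net slip = dip-slip / sin(rake) = 533.6 / sin(15°) = 2062 m
rate = 2062 m / 550 ka = 0.00375 m/yr = 0.375 cm/yr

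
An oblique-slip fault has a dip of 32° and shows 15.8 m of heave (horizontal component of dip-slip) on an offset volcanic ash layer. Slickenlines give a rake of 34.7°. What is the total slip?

dip-slip = heave / cos(dip) = 15.8 / cos(32°) = 18.63 m
net slip = dip-slip / sin(rake) = 18.63 / sin(34.7°) = 32.7 m

32.7 m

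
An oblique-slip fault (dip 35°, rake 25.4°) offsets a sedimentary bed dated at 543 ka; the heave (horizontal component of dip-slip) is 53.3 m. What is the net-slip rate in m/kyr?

dip-slip = heave / cos(dip) = 53.3 / cos(35°) = 65.07 m
net slip = dip-slip / sin(rake) = 65.07 / sin(25.4°) = 151.7 m
rate = 151.7 m / 543 ka = 0.000279 m/yr = 0.279 m/kyr

0.279 m/kyr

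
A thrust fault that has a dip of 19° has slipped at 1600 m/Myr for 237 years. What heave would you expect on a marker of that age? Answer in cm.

dip-slip = rate × time = 1600 m/Myr × 237 years = 0.3792 m
heave = dip-slip × cos(dip) = 0.3792 × cos(19°) = 0.359 m = 35.9 cm

35.9 cm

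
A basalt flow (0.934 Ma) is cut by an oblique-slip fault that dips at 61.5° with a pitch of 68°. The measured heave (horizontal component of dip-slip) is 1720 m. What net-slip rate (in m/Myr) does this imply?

4160 m/Myr

dip-slip = heave / cos(dip) = 1720 / cos(61.5°) = 3605 m
net slip = dip-slip / sin(rake) = 3605 / sin(68°) = 3888 m
rate = 3888 m / 0.934 Ma = 0.00416 m/yr = 4160 m/Myr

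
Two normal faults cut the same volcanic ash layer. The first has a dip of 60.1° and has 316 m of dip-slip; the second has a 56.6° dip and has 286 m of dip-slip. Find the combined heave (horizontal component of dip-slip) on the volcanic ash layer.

315 m

heave_A = 316 × cos(60.1°) = 157.5 m
heave_B = 286 × cos(56.6°) = 157.4 m
total = 157.5 + 157.4 = 315 m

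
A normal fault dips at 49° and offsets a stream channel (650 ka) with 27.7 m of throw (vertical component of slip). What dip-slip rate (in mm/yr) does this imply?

dip-slip = throw / sin(dip) = 27.7 m / sin(49°) = 36.70 m
rate = 36.70 m / 650 ka = 0.0000565 m/yr = 0.0565 mm/yr

0.0565 mm/yr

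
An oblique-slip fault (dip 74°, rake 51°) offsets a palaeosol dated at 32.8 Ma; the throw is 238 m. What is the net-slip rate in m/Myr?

dip-slip = throw / sin(dip) = 238 / sin(74°) = 247.6 m
net slip = dip-slip / sin(rake) = 247.6 / sin(51°) = 318.6 m
rate = 318.6 m / 32.8 Ma = 0.00000971 m/yr = 9.71 m/Myr

9.71 m/Myr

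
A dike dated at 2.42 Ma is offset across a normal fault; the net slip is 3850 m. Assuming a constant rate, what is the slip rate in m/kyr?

1.59 m/kyr

rate = 3850 m / 2.42 Ma = 0.00159 m/yr = 1.59 m/kyr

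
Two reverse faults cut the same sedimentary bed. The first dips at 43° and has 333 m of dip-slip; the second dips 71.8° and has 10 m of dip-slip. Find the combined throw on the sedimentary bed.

throw_A = 333 × sin(43°) = 227.1 m
throw_B = 10 × sin(71.8°) = 9.500 m
total = 227.1 + 9.500 = 237 m

237 m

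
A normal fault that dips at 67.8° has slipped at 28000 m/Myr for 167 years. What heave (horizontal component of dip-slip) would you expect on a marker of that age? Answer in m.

dip-slip = rate × time = 28000 m/Myr × 167 years = 4.676 m
heave = dip-slip × cos(dip) = 4.676 × cos(67.8°) = 1.77 m

1.77 m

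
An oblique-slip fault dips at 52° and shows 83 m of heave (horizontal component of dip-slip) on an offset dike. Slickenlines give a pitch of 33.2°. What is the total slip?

246 m

dip-slip = heave / cos(dip) = 83 / cos(52°) = 134.8 m
net slip = dip-slip / sin(rake) = 134.8 / sin(33.2°) = 246 m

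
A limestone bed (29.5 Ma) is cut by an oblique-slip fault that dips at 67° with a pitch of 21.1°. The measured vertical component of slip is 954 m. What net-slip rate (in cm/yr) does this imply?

0.00976 cm/yr

dip-slip = throw / sin(dip) = 954 / sin(67°) = 1036 m
net slip = dip-slip / sin(rake) = 1036 / sin(21.1°) = 2879 m
rate = 2879 m / 29.5 Ma = 0.0000976 m/yr = 0.00976 cm/yr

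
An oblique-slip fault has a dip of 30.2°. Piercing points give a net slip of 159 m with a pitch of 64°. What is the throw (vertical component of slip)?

dip-slip = net slip × sin(rake) = 159 m × sin(64°) = 142.9 m
throw = dip-slip × sin(dip) = 142.9 × sin(30.2°) = 71.9 m

71.9 m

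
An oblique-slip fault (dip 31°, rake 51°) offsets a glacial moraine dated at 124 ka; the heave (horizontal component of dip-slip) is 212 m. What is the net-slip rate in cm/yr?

dip-slip = heave / cos(dip) = 212 / cos(31°) = 247.3 m
net slip = dip-slip / sin(rake) = 247.3 / sin(51°) = 318.2 m
rate = 318.2 m / 124 ka = 0.00257 m/yr = 0.257 cm/yr

0.257 cm/yr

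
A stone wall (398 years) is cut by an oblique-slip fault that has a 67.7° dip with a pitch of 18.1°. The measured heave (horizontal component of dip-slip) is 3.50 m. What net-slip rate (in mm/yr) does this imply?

dip-slip = heave / cos(dip) = 3.50 / cos(67.7°) = 9.224 m
net slip = dip-slip / sin(rake) = 9.224 / sin(18.1°) = 29.69 m
rate = 29.69 m / 398 years = 0.0746 m/yr = 74.6 mm/yr

74.6 mm/yr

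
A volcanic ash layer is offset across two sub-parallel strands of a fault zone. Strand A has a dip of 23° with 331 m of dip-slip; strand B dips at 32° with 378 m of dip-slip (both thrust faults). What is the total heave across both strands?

625 m

heave_A = 331 × cos(23°) = 304.7 m
heave_B = 378 × cos(32°) = 320.6 m
total = 304.7 + 320.6 = 625 m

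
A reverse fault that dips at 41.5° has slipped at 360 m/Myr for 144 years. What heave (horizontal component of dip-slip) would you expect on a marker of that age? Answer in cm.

3.88 cm

dip-slip = rate × time = 360 m/Myr × 144 years = 0.05184 m
heave = dip-slip × cos(dip) = 0.05184 × cos(41.5°) = 0.0388 m = 3.88 cm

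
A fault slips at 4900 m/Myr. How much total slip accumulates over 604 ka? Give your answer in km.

slip = rate × time = 4900 m/Myr × 604 ka = 2960 m = 2.96 km

2.96 km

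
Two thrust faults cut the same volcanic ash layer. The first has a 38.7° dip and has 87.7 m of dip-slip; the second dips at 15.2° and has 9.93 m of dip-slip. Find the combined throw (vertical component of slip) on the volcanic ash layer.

57.4 m

throw_A = 87.7 × sin(38.7°) = 54.83 m
throw_B = 9.93 × sin(15.2°) = 2.604 m
total = 54.83 + 2.604 = 57.4 m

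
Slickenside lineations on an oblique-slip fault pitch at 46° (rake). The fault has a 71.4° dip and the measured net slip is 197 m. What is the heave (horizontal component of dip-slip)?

dip-slip = net slip × sin(rake) = 197 m × sin(46°) = 141.7 m
heave = dip-slip × cos(dip) = 141.7 × cos(71.4°) = 45.2 m

45.2 m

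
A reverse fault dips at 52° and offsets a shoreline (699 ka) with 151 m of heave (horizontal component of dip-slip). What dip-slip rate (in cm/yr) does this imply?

dip-slip = heave / cos(dip) = 151 m / cos(52°) = 245.3 m
rate = 245.3 m / 699 ka = 0.000351 m/yr = 0.0351 cm/yr

0.0351 cm/yr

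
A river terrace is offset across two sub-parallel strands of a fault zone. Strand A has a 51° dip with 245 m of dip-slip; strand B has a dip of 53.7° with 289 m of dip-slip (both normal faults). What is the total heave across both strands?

325 m

heave_A = 245 × cos(51°) = 154.2 m
heave_B = 289 × cos(53.7°) = 171.1 m
total = 154.2 + 171.1 = 325 m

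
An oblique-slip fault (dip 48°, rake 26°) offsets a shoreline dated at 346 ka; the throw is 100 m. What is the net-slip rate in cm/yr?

0.0887 cm/yr

dip-slip = throw / sin(dip) = 100 / sin(48°) = 134.6 m
net slip = dip-slip / sin(rake) = 134.6 / sin(26°) = 307 m
rate = 307 m / 346 ka = 0.000887 m/yr = 0.0887 cm/yr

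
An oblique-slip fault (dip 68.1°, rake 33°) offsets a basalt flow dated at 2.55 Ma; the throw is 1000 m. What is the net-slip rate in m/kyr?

dip-slip = throw / sin(dip) = 1000 / sin(68.1°) = 1078 m
net slip = dip-slip / sin(rake) = 1078 / sin(33°) = 1979 m
rate = 1979 m / 2.55 Ma = 0.000776 m/yr = 0.776 m/kyr

0.776 m/kyr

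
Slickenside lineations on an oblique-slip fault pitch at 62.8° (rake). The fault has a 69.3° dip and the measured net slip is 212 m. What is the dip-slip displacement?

189 m

dip-slip = net slip × sin(rake) = 212 m × sin(62.8°) = 189 m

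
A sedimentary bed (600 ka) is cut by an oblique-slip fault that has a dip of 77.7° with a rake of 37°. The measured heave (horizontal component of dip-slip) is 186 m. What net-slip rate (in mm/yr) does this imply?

dip-slip = heave / cos(dip) = 186 / cos(77.7°) = 873.1 m
net slip = dip-slip / sin(rake) = 873.1 / sin(37°) = 1451 m
rate = 1451 m / 600 ka = 0.00242 m/yr = 2.42 mm/yr

2.42 mm/yr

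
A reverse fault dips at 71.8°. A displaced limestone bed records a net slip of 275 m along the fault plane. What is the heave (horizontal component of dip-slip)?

85.9 m

heave = dip-slip × cos(dip) = 275 m × cos(71.8°) = 85.9 m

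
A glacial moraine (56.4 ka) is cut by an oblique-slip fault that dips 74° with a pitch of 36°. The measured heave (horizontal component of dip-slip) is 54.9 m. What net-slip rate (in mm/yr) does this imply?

6.01 mm/yr

dip-slip = heave / cos(dip) = 54.9 / cos(74°) = 199.2 m
net slip = dip-slip / sin(rake) = 199.2 / sin(36°) = 338.9 m
rate = 338.9 m / 56.4 ka = 0.00601 m/yr = 6.01 mm/yr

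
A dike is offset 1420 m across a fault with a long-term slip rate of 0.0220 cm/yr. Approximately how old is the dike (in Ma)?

6.45 Ma

age = offset / rate = 1420 m / (0.0220 cm/yr) = 6.45e+06 yr = 6.45 Ma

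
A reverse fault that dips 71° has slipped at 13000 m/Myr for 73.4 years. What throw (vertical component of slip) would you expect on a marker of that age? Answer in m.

0.902 m

dip-slip = rate × time = 13000 m/Myr × 73.4 years = 0.9542 m
throw = dip-slip × sin(dip) = 0.9542 × sin(71°) = 0.902 m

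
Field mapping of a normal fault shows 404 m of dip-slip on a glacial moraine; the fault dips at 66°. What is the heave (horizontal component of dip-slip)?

heave = dip-slip × cos(dip) = 404 m × cos(66°) = 164 m

164 m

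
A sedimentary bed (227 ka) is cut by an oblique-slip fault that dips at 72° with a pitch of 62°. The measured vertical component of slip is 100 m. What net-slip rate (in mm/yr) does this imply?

dip-slip = throw / sin(dip) = 100 / sin(72°) = 105.1 m
net slip = dip-slip / sin(rake) = 105.1 / sin(62°) = 119.1 m
rate = 119.1 m / 227 ka = 0.000525 m/yr = 0.525 mm/yr

0.525 mm/yr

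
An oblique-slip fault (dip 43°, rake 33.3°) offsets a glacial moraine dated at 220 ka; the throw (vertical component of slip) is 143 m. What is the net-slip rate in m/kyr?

dip-slip = throw / sin(dip) = 143 / sin(43°) = 209.7 m
net slip = dip-slip / sin(rake) = 209.7 / sin(33.3°) = 381.9 m
rate = 381.9 m / 220 ka = 0.00174 m/yr = 1.74 m/kyr

1.74 m/kyr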